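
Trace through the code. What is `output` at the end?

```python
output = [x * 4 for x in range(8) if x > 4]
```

Let's trace through this code step by step.

Initialize: output = [x * 4 for x in range(8) if x > 4]

After execution: output = [20, 24, 28]
[20, 24, 28]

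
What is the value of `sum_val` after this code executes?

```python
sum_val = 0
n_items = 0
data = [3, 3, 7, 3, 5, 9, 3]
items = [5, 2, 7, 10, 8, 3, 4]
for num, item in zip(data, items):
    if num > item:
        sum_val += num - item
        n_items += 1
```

Let's trace through this code step by step.

Initialize: sum_val = 0
Initialize: n_items = 0
Initialize: data = [3, 3, 7, 3, 5, 9, 3]
Initialize: items = [5, 2, 7, 10, 8, 3, 4]
Entering loop: for num, item in zip(data, items):

After execution: sum_val = 7
7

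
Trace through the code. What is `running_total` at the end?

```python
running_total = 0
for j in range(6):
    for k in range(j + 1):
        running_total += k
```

Let's trace through this code step by step.

Initialize: running_total = 0
Entering loop: for j in range(6):

After execution: running_total = 35
35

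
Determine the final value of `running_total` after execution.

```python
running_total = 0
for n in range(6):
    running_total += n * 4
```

Let's trace through this code step by step.

Initialize: running_total = 0
Entering loop: for n in range(6):

After execution: running_total = 60
60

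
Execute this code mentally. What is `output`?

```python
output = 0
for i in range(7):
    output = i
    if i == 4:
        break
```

Let's trace through this code step by step.

Initialize: output = 0
Entering loop: for i in range(7):

After execution: output = 4
4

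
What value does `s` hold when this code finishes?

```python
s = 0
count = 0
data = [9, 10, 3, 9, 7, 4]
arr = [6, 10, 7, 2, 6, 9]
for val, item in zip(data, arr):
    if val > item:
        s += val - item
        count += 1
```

Let's trace through this code step by step.

Initialize: s = 0
Initialize: count = 0
Initialize: data = [9, 10, 3, 9, 7, 4]
Initialize: arr = [6, 10, 7, 2, 6, 9]
Entering loop: for val, item in zip(data, arr):

After execution: s = 11
11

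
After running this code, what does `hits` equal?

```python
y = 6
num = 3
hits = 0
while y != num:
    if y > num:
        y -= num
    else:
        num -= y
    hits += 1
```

Let's trace through this code step by step.

Initialize: y = 6
Initialize: num = 3
Initialize: hits = 0
Entering loop: while y != num:

After execution: hits = 1
1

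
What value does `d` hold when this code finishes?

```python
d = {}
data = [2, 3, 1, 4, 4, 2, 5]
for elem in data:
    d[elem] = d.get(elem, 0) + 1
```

Let's trace through this code step by step.

Initialize: d = {}
Initialize: data = [2, 3, 1, 4, 4, 2, 5]
Entering loop: for elem in data:

After execution: d = {2: 2, 3: 1, 1: 1, 4: 2, 5: 1}
{2: 2, 3: 1, 1: 1, 4: 2, 5: 1}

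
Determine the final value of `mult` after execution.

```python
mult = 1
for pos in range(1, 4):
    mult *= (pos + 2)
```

Let's trace through this code step by step.

Initialize: mult = 1
Entering loop: for pos in range(1, 4):

After execution: mult = 60
60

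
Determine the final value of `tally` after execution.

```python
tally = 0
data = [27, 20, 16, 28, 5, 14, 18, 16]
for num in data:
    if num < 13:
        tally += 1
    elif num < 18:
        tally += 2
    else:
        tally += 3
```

Let's trace through this code step by step.

Initialize: tally = 0
Initialize: data = [27, 20, 16, 28, 5, 14, 18, 16]
Entering loop: for num in data:

After execution: tally = 19
19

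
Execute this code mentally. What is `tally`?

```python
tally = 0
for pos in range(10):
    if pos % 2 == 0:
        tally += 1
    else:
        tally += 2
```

Let's trace through this code step by step.

Initialize: tally = 0
Entering loop: for pos in range(10):

After execution: tally = 15
15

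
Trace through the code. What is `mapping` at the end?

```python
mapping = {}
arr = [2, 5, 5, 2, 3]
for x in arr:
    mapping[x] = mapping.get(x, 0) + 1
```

Let's trace through this code step by step.

Initialize: mapping = {}
Initialize: arr = [2, 5, 5, 2, 3]
Entering loop: for x in arr:

After execution: mapping = {2: 2, 5: 2, 3: 1}
{2: 2, 5: 2, 3: 1}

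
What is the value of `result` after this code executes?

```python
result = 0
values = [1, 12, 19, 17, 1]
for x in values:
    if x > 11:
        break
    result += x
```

Let's trace through this code step by step.

Initialize: result = 0
Initialize: values = [1, 12, 19, 17, 1]
Entering loop: for x in values:

After execution: result = 1
1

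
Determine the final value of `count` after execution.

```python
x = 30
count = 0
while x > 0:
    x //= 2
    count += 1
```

Let's trace through this code step by step.

Initialize: x = 30
Initialize: count = 0
Entering loop: while x > 0:

After execution: count = 5
5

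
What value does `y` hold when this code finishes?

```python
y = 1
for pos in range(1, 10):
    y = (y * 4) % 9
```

Let's trace through this code step by step.

Initialize: y = 1
Entering loop: for pos in range(1, 10):

After execution: y = 1
1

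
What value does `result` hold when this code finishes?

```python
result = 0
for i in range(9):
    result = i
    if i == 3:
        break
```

Let's trace through this code step by step.

Initialize: result = 0
Entering loop: for i in range(9):

After execution: result = 3
3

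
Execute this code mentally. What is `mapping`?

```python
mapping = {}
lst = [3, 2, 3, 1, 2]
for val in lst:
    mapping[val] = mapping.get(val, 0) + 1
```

Let's trace through this code step by step.

Initialize: mapping = {}
Initialize: lst = [3, 2, 3, 1, 2]
Entering loop: for val in lst:

After execution: mapping = {3: 2, 2: 2, 1: 1}
{3: 2, 2: 2, 1: 1}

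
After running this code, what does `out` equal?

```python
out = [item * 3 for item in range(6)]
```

Let's trace through this code step by step.

Initialize: out = [item * 3 for item in range(6)]

After execution: out = [0, 3, 6, 9, 12, 15]
[0, 3, 6, 9, 12, 15]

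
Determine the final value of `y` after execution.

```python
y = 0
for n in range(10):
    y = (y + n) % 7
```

Let's trace through this code step by step.

Initialize: y = 0
Entering loop: for n in range(10):

After execution: y = 3
3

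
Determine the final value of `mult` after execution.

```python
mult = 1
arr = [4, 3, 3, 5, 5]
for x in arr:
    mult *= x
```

Let's trace through this code step by step.

Initialize: mult = 1
Initialize: arr = [4, 3, 3, 5, 5]
Entering loop: for x in arr:

After execution: mult = 900
900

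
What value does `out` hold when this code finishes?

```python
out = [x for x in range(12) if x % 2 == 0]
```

Let's trace through this code step by step.

Initialize: out = [x for x in range(12) if x % 2 == 0]

After execution: out = [0, 2, 4, 6, 8, 10]
[0, 2, 4, 6, 8, 10]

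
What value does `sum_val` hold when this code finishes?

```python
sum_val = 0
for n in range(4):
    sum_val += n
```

Let's trace through this code step by step.

Initialize: sum_val = 0
Entering loop: for n in range(4):

After execution: sum_val = 6
6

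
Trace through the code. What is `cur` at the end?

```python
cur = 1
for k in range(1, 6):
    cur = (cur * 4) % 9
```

Let's trace through this code step by step.

Initialize: cur = 1
Entering loop: for k in range(1, 6):

After execution: cur = 7
7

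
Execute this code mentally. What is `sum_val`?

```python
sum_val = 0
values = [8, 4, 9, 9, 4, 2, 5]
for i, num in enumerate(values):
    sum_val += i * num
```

Let's trace through this code step by step.

Initialize: sum_val = 0
Initialize: values = [8, 4, 9, 9, 4, 2, 5]
Entering loop: for i, num in enumerate(values):

After execution: sum_val = 105
105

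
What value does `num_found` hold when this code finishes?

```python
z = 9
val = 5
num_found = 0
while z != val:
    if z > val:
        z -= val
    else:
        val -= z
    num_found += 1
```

Let's trace through this code step by step.

Initialize: z = 9
Initialize: val = 5
Initialize: num_found = 0
Entering loop: while z != val:

After execution: num_found = 5
5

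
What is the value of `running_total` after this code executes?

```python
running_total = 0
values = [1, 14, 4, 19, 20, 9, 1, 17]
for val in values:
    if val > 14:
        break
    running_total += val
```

Let's trace through this code step by step.

Initialize: running_total = 0
Initialize: values = [1, 14, 4, 19, 20, 9, 1, 17]
Entering loop: for val in values:

After execution: running_total = 19
19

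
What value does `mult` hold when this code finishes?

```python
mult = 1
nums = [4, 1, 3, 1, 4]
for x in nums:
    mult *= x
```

Let's trace through this code step by step.

Initialize: mult = 1
Initialize: nums = [4, 1, 3, 1, 4]
Entering loop: for x in nums:

After execution: mult = 48
48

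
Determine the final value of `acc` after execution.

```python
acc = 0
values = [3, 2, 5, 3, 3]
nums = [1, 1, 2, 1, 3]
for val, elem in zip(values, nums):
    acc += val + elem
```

Let's trace through this code step by step.

Initialize: acc = 0
Initialize: values = [3, 2, 5, 3, 3]
Initialize: nums = [1, 1, 2, 1, 3]
Entering loop: for val, elem in zip(values, nums):

After execution: acc = 24
24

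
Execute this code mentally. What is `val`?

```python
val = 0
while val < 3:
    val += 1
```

Let's trace through this code step by step.

Initialize: val = 0
Entering loop: while val < 3:

After execution: val = 3
3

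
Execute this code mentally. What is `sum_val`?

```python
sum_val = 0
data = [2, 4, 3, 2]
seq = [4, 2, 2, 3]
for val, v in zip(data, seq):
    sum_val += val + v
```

Let's trace through this code step by step.

Initialize: sum_val = 0
Initialize: data = [2, 4, 3, 2]
Initialize: seq = [4, 2, 2, 3]
Entering loop: for val, v in zip(data, seq):

After execution: sum_val = 22
22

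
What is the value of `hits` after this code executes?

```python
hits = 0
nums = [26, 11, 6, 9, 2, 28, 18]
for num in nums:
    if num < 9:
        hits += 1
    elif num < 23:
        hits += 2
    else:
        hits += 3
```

Let's trace through this code step by step.

Initialize: hits = 0
Initialize: nums = [26, 11, 6, 9, 2, 28, 18]
Entering loop: for num in nums:

After execution: hits = 14
14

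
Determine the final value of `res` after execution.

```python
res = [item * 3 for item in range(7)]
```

Let's trace through this code step by step.

Initialize: res = [item * 3 for item in range(7)]

After execution: res = [0, 3, 6, 9, 12, 15, 18]
[0, 3, 6, 9, 12, 15, 18]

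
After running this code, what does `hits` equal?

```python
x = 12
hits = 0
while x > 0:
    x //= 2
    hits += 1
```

Let's trace through this code step by step.

Initialize: x = 12
Initialize: hits = 0
Entering loop: while x > 0:

After execution: hits = 4
4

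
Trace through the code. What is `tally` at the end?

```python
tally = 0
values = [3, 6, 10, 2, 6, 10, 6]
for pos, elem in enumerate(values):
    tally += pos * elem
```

Let's trace through this code step by step.

Initialize: tally = 0
Initialize: values = [3, 6, 10, 2, 6, 10, 6]
Entering loop: for pos, elem in enumerate(values):

After execution: tally = 142
142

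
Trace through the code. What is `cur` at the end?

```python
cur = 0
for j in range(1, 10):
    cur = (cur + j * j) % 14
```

Let's trace through this code step by step.

Initialize: cur = 0
Entering loop: for j in range(1, 10):

After execution: cur = 5
5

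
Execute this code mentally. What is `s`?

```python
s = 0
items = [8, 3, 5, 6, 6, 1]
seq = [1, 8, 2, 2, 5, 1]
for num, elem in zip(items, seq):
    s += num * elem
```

Let's trace through this code step by step.

Initialize: s = 0
Initialize: items = [8, 3, 5, 6, 6, 1]
Initialize: seq = [1, 8, 2, 2, 5, 1]
Entering loop: for num, elem in zip(items, seq):

After execution: s = 85
85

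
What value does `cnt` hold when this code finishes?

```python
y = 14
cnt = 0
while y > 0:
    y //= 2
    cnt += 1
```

Let's trace through this code step by step.

Initialize: y = 14
Initialize: cnt = 0
Entering loop: while y > 0:

After execution: cnt = 4
4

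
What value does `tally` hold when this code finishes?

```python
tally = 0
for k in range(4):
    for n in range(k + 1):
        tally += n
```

Let's trace through this code step by step.

Initialize: tally = 0
Entering loop: for k in range(4):

After execution: tally = 10
10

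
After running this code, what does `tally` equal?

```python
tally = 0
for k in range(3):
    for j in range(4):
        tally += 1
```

Let's trace through this code step by step.

Initialize: tally = 0
Entering loop: for k in range(3):

After execution: tally = 12
12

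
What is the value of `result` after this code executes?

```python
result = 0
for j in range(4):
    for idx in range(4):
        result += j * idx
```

Let's trace through this code step by step.

Initialize: result = 0
Entering loop: for j in range(4):

After execution: result = 36
36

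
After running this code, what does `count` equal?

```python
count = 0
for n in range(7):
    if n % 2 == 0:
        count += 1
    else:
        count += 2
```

Let's trace through this code step by step.

Initialize: count = 0
Entering loop: for n in range(7):

After execution: count = 10
10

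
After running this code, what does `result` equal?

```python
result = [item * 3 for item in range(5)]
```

Let's trace through this code step by step.

Initialize: result = [item * 3 for item in range(5)]

After execution: result = [0, 3, 6, 9, 12]
[0, 3, 6, 9, 12]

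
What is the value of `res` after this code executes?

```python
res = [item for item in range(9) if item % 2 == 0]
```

Let's trace through this code step by step.

Initialize: res = [item for item in range(9) if item % 2 == 0]

After execution: res = [0, 2, 4, 6, 8]
[0, 2, 4, 6, 8]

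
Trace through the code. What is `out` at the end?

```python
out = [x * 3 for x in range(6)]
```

Let's trace through this code step by step.

Initialize: out = [x * 3 for x in range(6)]

After execution: out = [0, 3, 6, 9, 12, 15]
[0, 3, 6, 9, 12, 15]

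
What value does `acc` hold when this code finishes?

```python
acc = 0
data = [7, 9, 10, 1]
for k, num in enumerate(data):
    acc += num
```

Let's trace through this code step by step.

Initialize: acc = 0
Initialize: data = [7, 9, 10, 1]
Entering loop: for k, num in enumerate(data):

After execution: acc = 27
27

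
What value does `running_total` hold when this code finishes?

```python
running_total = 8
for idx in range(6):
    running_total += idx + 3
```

Let's trace through this code step by step.

Initialize: running_total = 8
Entering loop: for idx in range(6):

After execution: running_total = 41
41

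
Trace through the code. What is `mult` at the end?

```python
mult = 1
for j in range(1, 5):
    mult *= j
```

Let's trace through this code step by step.

Initialize: mult = 1
Entering loop: for j in range(1, 5):

After execution: mult = 24
24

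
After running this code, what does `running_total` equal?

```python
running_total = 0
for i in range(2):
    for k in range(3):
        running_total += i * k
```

Let's trace through this code step by step.

Initialize: running_total = 0
Entering loop: for i in range(2):

After execution: running_total = 3
3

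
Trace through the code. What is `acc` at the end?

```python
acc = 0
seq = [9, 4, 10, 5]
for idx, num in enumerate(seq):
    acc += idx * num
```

Let's trace through this code step by step.

Initialize: acc = 0
Initialize: seq = [9, 4, 10, 5]
Entering loop: for idx, num in enumerate(seq):

After execution: acc = 39
39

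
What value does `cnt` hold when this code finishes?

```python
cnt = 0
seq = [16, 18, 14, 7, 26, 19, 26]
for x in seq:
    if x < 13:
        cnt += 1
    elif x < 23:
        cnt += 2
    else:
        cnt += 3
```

Let's trace through this code step by step.

Initialize: cnt = 0
Initialize: seq = [16, 18, 14, 7, 26, 19, 26]
Entering loop: for x in seq:

After execution: cnt = 15
15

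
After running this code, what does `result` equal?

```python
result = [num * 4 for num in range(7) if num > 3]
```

Let's trace through this code step by step.

Initialize: result = [num * 4 for num in range(7) if num > 3]

After execution: result = [16, 20, 24]
[16, 20, 24]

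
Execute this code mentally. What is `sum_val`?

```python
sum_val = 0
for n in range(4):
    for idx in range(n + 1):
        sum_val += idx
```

Let's trace through this code step by step.

Initialize: sum_val = 0
Entering loop: for n in range(4):

After execution: sum_val = 10
10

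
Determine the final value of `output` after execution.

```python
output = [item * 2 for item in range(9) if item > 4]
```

Let's trace through this code step by step.

Initialize: output = [item * 2 for item in range(9) if item > 4]

After execution: output = [10, 12, 14, 16]
[10, 12, 14, 16]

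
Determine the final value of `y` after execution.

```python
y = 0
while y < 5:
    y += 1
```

Let's trace through this code step by step.

Initialize: y = 0
Entering loop: while y < 5:

After execution: y = 5
5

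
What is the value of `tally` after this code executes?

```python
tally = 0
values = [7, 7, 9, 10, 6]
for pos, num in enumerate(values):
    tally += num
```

Let's trace through this code step by step.

Initialize: tally = 0
Initialize: values = [7, 7, 9, 10, 6]
Entering loop: for pos, num in enumerate(values):

After execution: tally = 39
39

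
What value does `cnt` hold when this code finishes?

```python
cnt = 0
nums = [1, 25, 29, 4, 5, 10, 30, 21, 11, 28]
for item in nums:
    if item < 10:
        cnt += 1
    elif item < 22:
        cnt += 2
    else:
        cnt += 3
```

Let's trace through this code step by step.

Initialize: cnt = 0
Initialize: nums = [1, 25, 29, 4, 5, 10, 30, 21, 11, 28]
Entering loop: for item in nums:

After execution: cnt = 21
21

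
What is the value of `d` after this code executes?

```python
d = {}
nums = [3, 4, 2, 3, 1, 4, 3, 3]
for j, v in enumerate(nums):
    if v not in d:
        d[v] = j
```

Let's trace through this code step by step.

Initialize: d = {}
Initialize: nums = [3, 4, 2, 3, 1, 4, 3, 3]
Entering loop: for j, v in enumerate(nums):

After execution: d = {3: 0, 4: 1, 2: 2, 1: 4}
{3: 0, 4: 1, 2: 2, 1: 4}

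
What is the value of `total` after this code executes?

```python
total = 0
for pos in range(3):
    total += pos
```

Let's trace through this code step by step.

Initialize: total = 0
Entering loop: for pos in range(3):

After execution: total = 3
3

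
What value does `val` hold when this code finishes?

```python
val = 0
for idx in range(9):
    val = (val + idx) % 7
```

Let's trace through this code step by step.

Initialize: val = 0
Entering loop: for idx in range(9):

After execution: val = 1
1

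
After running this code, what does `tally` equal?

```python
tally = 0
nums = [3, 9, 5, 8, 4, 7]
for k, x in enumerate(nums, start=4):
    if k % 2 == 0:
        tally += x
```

Let's trace through this code step by step.

Initialize: tally = 0
Initialize: nums = [3, 9, 5, 8, 4, 7]
Entering loop: for k, x in enumerate(nums, start=4):

After execution: tally = 12
12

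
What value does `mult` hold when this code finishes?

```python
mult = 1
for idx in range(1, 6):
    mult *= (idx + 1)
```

Let's trace through this code step by step.

Initialize: mult = 1
Entering loop: for idx in range(1, 6):

After execution: mult = 720
720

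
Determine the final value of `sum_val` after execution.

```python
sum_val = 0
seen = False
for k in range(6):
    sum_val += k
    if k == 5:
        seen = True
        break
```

Let's trace through this code step by step.

Initialize: sum_val = 0
Initialize: seen = False
Entering loop: for k in range(6):

After execution: sum_val = 15
15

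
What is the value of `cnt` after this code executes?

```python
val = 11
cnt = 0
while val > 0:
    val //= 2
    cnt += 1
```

Let's trace through this code step by step.

Initialize: val = 11
Initialize: cnt = 0
Entering loop: while val > 0:

After execution: cnt = 4
4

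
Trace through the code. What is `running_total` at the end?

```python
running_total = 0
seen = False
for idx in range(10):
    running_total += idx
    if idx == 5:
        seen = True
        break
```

Let's trace through this code step by step.

Initialize: running_total = 0
Initialize: seen = False
Entering loop: for idx in range(10):

After execution: running_total = 15
15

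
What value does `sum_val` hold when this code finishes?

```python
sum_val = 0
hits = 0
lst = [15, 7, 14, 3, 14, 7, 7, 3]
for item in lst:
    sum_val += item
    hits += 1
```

Let's trace through this code step by step.

Initialize: sum_val = 0
Initialize: hits = 0
Initialize: lst = [15, 7, 14, 3, 14, 7, 7, 3]
Entering loop: for item in lst:

After execution: sum_val = 70
70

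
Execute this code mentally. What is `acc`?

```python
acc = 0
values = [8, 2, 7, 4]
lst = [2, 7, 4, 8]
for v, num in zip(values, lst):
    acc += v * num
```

Let's trace through this code step by step.

Initialize: acc = 0
Initialize: values = [8, 2, 7, 4]
Initialize: lst = [2, 7, 4, 8]
Entering loop: for v, num in zip(values, lst):

After execution: acc = 90
90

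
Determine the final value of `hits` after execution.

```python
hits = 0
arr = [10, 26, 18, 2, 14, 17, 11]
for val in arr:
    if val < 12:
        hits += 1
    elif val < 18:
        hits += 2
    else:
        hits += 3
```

Let's trace through this code step by step.

Initialize: hits = 0
Initialize: arr = [10, 26, 18, 2, 14, 17, 11]
Entering loop: for val in arr:

After execution: hits = 13
13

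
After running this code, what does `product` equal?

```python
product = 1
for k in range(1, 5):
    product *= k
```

Let's trace through this code step by step.

Initialize: product = 1
Entering loop: for k in range(1, 5):

After execution: product = 24
24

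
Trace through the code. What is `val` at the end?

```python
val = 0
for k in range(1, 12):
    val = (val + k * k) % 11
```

Let's trace through this code step by step.

Initialize: val = 0
Entering loop: for k in range(1, 12):

After execution: val = 0
0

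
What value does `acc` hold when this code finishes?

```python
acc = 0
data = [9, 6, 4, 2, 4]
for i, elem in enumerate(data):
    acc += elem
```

Let's trace through this code step by step.

Initialize: acc = 0
Initialize: data = [9, 6, 4, 2, 4]
Entering loop: for i, elem in enumerate(data):

After execution: acc = 25
25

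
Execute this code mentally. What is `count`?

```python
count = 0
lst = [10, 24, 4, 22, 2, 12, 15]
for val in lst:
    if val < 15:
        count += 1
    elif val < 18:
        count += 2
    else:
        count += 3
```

Let's trace through this code step by step.

Initialize: count = 0
Initialize: lst = [10, 24, 4, 22, 2, 12, 15]
Entering loop: for val in lst:

After execution: count = 12
12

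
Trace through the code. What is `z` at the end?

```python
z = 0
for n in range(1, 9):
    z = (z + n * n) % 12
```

Let's trace through this code step by step.

Initialize: z = 0
Entering loop: for n in range(1, 9):

After execution: z = 0
0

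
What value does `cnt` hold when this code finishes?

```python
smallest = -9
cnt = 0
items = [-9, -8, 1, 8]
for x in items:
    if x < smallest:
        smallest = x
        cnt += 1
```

Let's trace through this code step by step.

Initialize: smallest = -9
Initialize: cnt = 0
Initialize: items = [-9, -8, 1, 8]
Entering loop: for x in items:

After execution: cnt = 0
0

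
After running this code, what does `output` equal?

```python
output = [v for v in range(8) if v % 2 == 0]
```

Let's trace through this code step by step.

Initialize: output = [v for v in range(8) if v % 2 == 0]

After execution: output = [0, 2, 4, 6]
[0, 2, 4, 6]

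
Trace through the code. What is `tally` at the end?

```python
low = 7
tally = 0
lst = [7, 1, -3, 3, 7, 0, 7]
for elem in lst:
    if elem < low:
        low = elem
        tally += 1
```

Let's trace through this code step by step.

Initialize: low = 7
Initialize: tally = 0
Initialize: lst = [7, 1, -3, 3, 7, 0, 7]
Entering loop: for elem in lst:

After execution: tally = 2
2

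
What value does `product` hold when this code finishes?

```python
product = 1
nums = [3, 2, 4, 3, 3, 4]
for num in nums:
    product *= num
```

Let's trace through this code step by step.

Initialize: product = 1
Initialize: nums = [3, 2, 4, 3, 3, 4]
Entering loop: for num in nums:

After execution: product = 864
864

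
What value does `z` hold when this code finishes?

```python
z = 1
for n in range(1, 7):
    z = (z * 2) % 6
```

Let's trace through this code step by step.

Initialize: z = 1
Entering loop: for n in range(1, 7):

After execution: z = 4
4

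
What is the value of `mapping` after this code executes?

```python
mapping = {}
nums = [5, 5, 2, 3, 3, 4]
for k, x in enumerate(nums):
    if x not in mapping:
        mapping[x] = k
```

Let's trace through this code step by step.

Initialize: mapping = {}
Initialize: nums = [5, 5, 2, 3, 3, 4]
Entering loop: for k, x in enumerate(nums):

After execution: mapping = {5: 0, 2: 2, 3: 3, 4: 5}
{5: 0, 2: 2, 3: 3, 4: 5}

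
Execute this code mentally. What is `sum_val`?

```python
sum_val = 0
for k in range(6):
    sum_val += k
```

Let's trace through this code step by step.

Initialize: sum_val = 0
Entering loop: for k in range(6):

After execution: sum_val = 15
15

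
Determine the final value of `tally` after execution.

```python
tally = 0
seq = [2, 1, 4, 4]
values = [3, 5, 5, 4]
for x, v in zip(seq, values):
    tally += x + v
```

Let's trace through this code step by step.

Initialize: tally = 0
Initialize: seq = [2, 1, 4, 4]
Initialize: values = [3, 5, 5, 4]
Entering loop: for x, v in zip(seq, values):

After execution: tally = 28
28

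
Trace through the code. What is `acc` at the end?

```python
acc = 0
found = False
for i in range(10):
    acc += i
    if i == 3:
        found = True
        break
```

Let's trace through this code step by step.

Initialize: acc = 0
Initialize: found = False
Entering loop: for i in range(10):

After execution: acc = 6
6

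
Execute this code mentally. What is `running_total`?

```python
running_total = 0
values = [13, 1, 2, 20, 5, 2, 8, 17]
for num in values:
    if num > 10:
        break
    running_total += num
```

Let's trace through this code step by step.

Initialize: running_total = 0
Initialize: values = [13, 1, 2, 20, 5, 2, 8, 17]
Entering loop: for num in values:

After execution: running_total = 0
0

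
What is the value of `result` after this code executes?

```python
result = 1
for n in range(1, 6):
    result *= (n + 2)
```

Let's trace through this code step by step.

Initialize: result = 1
Entering loop: for n in range(1, 6):

After execution: result = 2520
2520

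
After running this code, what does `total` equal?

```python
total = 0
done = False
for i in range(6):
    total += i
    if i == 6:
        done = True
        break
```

Let's trace through this code step by step.

Initialize: total = 0
Initialize: done = False
Entering loop: for i in range(6):

After execution: total = 15
15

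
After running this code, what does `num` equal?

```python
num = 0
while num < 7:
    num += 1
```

Let's trace through this code step by step.

Initialize: num = 0
Entering loop: while num < 7:

After execution: num = 7
7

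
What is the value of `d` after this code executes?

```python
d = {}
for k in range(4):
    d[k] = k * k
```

Let's trace through this code step by step.

Initialize: d = {}
Entering loop: for k in range(4):

After execution: d = {0: 0, 1: 1, 2: 4, 3: 9}
{0: 0, 1: 1, 2: 4, 3: 9}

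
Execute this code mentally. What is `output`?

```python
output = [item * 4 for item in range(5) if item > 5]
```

Let's trace through this code step by step.

Initialize: output = [item * 4 for item in range(5) if item > 5]

After execution: output = []
[]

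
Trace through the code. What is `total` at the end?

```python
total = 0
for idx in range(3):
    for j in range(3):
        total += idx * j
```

Let's trace through this code step by step.

Initialize: total = 0
Entering loop: for idx in range(3):

After execution: total = 9
9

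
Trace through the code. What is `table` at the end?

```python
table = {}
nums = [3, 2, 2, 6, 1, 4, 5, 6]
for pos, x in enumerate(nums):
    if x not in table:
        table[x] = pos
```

Let's trace through this code step by step.

Initialize: table = {}
Initialize: nums = [3, 2, 2, 6, 1, 4, 5, 6]
Entering loop: for pos, x in enumerate(nums):

After execution: table = {3: 0, 2: 1, 6: 3, 1: 4, 4: 5, 5: 6}
{3: 0, 2: 1, 6: 3, 1: 4, 4: 5, 5: 6}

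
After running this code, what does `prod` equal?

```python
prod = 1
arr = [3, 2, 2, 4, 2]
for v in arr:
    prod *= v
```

Let's trace through this code step by step.

Initialize: prod = 1
Initialize: arr = [3, 2, 2, 4, 2]
Entering loop: for v in arr:

After execution: prod = 96
96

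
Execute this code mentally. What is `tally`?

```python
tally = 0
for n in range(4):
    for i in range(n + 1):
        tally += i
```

Let's trace through this code step by step.

Initialize: tally = 0
Entering loop: for n in range(4):

After execution: tally = 10
10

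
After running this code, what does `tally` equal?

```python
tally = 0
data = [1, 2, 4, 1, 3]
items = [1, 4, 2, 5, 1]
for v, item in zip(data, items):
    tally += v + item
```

Let's trace through this code step by step.

Initialize: tally = 0
Initialize: data = [1, 2, 4, 1, 3]
Initialize: items = [1, 4, 2, 5, 1]
Entering loop: for v, item in zip(data, items):

After execution: tally = 24
24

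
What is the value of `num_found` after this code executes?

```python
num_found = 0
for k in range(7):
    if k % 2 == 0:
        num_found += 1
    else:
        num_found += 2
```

Let's trace through this code step by step.

Initialize: num_found = 0
Entering loop: for k in range(7):

After execution: num_found = 10
10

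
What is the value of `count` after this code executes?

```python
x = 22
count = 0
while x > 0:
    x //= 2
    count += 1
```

Let's trace through this code step by step.

Initialize: x = 22
Initialize: count = 0
Entering loop: while x > 0:

After execution: count = 5
5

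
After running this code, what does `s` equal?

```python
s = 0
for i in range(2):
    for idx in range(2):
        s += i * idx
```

Let's trace through this code step by step.

Initialize: s = 0
Entering loop: for i in range(2):

After execution: s = 1
1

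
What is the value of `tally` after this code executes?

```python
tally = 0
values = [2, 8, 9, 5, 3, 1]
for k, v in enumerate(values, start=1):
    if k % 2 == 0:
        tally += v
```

Let's trace through this code step by step.

Initialize: tally = 0
Initialize: values = [2, 8, 9, 5, 3, 1]
Entering loop: for k, v in enumerate(values, start=1):

After execution: tally = 14
14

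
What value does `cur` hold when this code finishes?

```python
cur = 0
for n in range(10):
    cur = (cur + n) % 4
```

Let's trace through this code step by step.

Initialize: cur = 0
Entering loop: for n in range(10):

After execution: cur = 1
1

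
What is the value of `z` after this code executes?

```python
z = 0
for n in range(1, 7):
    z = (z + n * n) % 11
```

Let's trace through this code step by step.

Initialize: z = 0
Entering loop: for n in range(1, 7):

After execution: z = 3
3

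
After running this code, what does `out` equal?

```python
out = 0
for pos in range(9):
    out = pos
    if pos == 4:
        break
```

Let's trace through this code step by step.

Initialize: out = 0
Entering loop: for pos in range(9):

After execution: out = 4
4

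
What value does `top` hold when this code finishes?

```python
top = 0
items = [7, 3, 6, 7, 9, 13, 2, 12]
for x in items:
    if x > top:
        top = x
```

Let's trace through this code step by step.

Initialize: top = 0
Initialize: items = [7, 3, 6, 7, 9, 13, 2, 12]
Entering loop: for x in items:

After execution: top = 13
13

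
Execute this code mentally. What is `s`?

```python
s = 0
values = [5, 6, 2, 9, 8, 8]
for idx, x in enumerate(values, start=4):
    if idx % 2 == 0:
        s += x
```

Let's trace through this code step by step.

Initialize: s = 0
Initialize: values = [5, 6, 2, 9, 8, 8]
Entering loop: for idx, x in enumerate(values, start=4):

After execution: s = 15
15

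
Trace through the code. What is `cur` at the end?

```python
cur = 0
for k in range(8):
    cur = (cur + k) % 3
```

Let's trace through this code step by step.

Initialize: cur = 0
Entering loop: for k in range(8):

After execution: cur = 1
1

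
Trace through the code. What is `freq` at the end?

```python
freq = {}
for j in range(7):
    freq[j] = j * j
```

Let's trace through this code step by step.

Initialize: freq = {}
Entering loop: for j in range(7):

After execution: freq = {0: 0, 1: 1, 2: 4, 3: 9, 4: 16, 5: 25, 6: 36}
{0: 0, 1: 1, 2: 4, 3: 9, 4: 16, 5: 25, 6: 36}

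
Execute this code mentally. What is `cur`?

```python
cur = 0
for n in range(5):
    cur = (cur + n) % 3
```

Let's trace through this code step by step.

Initialize: cur = 0
Entering loop: for n in range(5):

After execution: cur = 1
1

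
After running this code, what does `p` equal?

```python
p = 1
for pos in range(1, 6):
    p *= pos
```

Let's trace through this code step by step.

Initialize: p = 1
Entering loop: for pos in range(1, 6):

After execution: p = 120
120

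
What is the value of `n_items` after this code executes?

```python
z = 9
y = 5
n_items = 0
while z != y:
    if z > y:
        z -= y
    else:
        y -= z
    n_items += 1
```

Let's trace through this code step by step.

Initialize: z = 9
Initialize: y = 5
Initialize: n_items = 0
Entering loop: while z != y:

After execution: n_items = 5
5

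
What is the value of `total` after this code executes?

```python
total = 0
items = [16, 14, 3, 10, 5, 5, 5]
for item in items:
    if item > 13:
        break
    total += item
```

Let's trace through this code step by step.

Initialize: total = 0
Initialize: items = [16, 14, 3, 10, 5, 5, 5]
Entering loop: for item in items:

After execution: total = 0
0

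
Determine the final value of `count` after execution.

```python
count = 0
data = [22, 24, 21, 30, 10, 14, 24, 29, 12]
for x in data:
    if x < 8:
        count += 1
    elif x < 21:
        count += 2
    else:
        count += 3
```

Let's trace through this code step by step.

Initialize: count = 0
Initialize: data = [22, 24, 21, 30, 10, 14, 24, 29, 12]
Entering loop: for x in data:

After execution: count = 24
24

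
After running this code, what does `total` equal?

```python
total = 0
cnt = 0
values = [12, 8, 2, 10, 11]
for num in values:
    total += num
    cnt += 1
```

Let's trace through this code step by step.

Initialize: total = 0
Initialize: cnt = 0
Initialize: values = [12, 8, 2, 10, 11]
Entering loop: for num in values:

After execution: total = 43
43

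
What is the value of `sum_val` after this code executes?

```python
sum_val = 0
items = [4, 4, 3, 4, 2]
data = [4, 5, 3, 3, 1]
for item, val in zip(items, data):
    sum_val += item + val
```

Let's trace through this code step by step.

Initialize: sum_val = 0
Initialize: items = [4, 4, 3, 4, 2]
Initialize: data = [4, 5, 3, 3, 1]
Entering loop: for item, val in zip(items, data):

After execution: sum_val = 33
33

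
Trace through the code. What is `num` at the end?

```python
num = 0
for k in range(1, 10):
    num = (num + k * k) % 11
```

Let's trace through this code step by step.

Initialize: num = 0
Entering loop: for k in range(1, 10):

After execution: num = 10
10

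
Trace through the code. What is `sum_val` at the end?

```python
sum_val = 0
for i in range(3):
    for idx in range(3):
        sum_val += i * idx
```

Let's trace through this code step by step.

Initialize: sum_val = 0
Entering loop: for i in range(3):

After execution: sum_val = 9
9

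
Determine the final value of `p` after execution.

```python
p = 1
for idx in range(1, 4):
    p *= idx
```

Let's trace through this code step by step.

Initialize: p = 1
Entering loop: for idx in range(1, 4):

After execution: p = 6
6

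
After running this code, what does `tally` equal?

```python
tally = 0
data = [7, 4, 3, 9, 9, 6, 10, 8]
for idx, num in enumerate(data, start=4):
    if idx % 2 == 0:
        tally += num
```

Let's trace through this code step by step.

Initialize: tally = 0
Initialize: data = [7, 4, 3, 9, 9, 6, 10, 8]
Entering loop: for idx, num in enumerate(data, start=4):

After execution: tally = 29
29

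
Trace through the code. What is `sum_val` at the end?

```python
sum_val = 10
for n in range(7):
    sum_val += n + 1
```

Let's trace through this code step by step.

Initialize: sum_val = 10
Entering loop: for n in range(7):

After execution: sum_val = 38
38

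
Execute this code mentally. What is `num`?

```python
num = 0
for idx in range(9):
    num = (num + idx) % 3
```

Let's trace through this code step by step.

Initialize: num = 0
Entering loop: for idx in range(9):

After execution: num = 0
0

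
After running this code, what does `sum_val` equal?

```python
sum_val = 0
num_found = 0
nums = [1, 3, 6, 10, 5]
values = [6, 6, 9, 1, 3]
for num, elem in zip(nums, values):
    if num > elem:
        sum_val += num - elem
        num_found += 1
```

Let's trace through this code step by step.

Initialize: sum_val = 0
Initialize: num_found = 0
Initialize: nums = [1, 3, 6, 10, 5]
Initialize: values = [6, 6, 9, 1, 3]
Entering loop: for num, elem in zip(nums, values):

After execution: sum_val = 11
11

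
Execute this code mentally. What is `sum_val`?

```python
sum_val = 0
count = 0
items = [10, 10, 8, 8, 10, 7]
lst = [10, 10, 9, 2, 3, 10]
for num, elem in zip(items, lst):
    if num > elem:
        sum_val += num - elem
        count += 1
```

Let's trace through this code step by step.

Initialize: sum_val = 0
Initialize: count = 0
Initialize: items = [10, 10, 8, 8, 10, 7]
Initialize: lst = [10, 10, 9, 2, 3, 10]
Entering loop: for num, elem in zip(items, lst):

After execution: sum_val = 13
13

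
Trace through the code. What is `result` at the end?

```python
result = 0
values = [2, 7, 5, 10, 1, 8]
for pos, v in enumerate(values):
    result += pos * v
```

Let's trace through this code step by step.

Initialize: result = 0
Initialize: values = [2, 7, 5, 10, 1, 8]
Entering loop: for pos, v in enumerate(values):

After execution: result = 91
91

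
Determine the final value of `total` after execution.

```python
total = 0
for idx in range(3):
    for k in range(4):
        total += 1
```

Let's trace through this code step by step.

Initialize: total = 0
Entering loop: for idx in range(3):

After execution: total = 12
12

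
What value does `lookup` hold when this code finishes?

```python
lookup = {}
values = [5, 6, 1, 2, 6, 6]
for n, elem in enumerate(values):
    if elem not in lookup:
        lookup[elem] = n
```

Let's trace through this code step by step.

Initialize: lookup = {}
Initialize: values = [5, 6, 1, 2, 6, 6]
Entering loop: for n, elem in enumerate(values):

After execution: lookup = {5: 0, 6: 1, 1: 2, 2: 3}
{5: 0, 6: 1, 1: 2, 2: 3}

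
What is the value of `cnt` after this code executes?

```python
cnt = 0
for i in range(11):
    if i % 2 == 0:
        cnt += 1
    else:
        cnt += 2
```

Let's trace through this code step by step.

Initialize: cnt = 0
Entering loop: for i in range(11):

After execution: cnt = 16
16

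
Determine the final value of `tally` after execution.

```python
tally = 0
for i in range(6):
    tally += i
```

Let's trace through this code step by step.

Initialize: tally = 0
Entering loop: for i in range(6):

After execution: tally = 15
15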